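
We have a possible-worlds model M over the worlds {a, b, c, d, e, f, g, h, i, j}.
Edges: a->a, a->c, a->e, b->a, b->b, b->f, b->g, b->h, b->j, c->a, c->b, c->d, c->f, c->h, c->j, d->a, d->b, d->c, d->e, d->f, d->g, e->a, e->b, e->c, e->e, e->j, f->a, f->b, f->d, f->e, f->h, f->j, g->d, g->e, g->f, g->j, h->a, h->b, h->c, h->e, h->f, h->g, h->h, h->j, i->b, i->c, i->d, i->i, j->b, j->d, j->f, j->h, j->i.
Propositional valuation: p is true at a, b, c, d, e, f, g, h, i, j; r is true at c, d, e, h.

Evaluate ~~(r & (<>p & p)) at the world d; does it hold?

Yes

Recall that <>ψ holds at a world iff ψ holds at some accessible world.
At d: ~(r & (<>p & p)) is false, so ~~(r & (<>p & p)) is true.
  At d: r & (<>p & p) is true, so ~(r & (<>p & p)) is false.
    At d: r is true, <>p & p is true, so r & (<>p & p) is true.
      At d: <>p is true, p is true, so <>p & p is true.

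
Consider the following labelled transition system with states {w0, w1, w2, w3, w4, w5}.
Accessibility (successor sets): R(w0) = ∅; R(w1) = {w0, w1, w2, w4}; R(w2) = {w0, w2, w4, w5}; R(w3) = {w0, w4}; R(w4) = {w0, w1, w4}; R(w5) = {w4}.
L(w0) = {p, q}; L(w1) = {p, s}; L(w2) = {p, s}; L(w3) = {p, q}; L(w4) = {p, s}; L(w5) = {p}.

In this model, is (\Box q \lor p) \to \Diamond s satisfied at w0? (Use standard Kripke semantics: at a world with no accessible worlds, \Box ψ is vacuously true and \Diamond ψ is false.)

No

At w0: \Box q \lor p is true, \Diamond s is false, so (\Box q \lor p) \to \Diamond s is false.
  At w0: \Box q is true, p is true, so \Box q \lor p is true.
    At w0: no accessible worlds, so \Box q holds vacuously.
  At w0: no accessible worlds, so \Diamond s is false.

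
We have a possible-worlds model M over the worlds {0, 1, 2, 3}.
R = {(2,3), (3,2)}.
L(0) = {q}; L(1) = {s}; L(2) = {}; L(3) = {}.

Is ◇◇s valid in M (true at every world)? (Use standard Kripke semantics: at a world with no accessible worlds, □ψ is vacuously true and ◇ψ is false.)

Let φ = ◇◇s. Evaluate φ at each world:
  0 (successors ∅): φ is false.
  1 (successors ∅): φ is false.
  2 (successors {3}): φ is false.
  3 (successors {2}): φ is false.
Detail at 0 (counterexample):
  At 0: no accessible worlds, so ◇◇s is false.

No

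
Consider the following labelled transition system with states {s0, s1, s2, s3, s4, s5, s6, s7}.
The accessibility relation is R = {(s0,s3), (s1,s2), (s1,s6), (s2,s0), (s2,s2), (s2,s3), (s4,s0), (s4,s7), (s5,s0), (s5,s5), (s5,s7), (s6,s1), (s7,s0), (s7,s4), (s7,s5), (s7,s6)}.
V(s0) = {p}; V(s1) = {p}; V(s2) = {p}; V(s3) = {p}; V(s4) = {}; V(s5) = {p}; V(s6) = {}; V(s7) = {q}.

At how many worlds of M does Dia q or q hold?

3

Let φ = Dia q or q. Evaluate φ at each world:
  s0 (successors {s3}): φ is false.
  s1 (successors {s2, s6}): φ is false.
  s2 (successors {s0, s2, s3}): φ is false.
  s3 (successors ∅): φ is false.
  s4 (successors {s0, s7}): φ is true.
  s5 (successors {s0, s5, s7}): φ is true.
  s6 (successors {s1}): φ is false.
  s7 (successors {s0, s4, s5, s6}): φ is true.
For instance, at s1:
  At s1: Dia q is false, q is false, so Dia q or q is false.
    At s1: Dia q requires q at some successor in {s2, s6}.
      At s2: q is false.
      At s6: q is false.
    So Dia q is false at s1.
Satisfying worlds: {s4, s5, s7}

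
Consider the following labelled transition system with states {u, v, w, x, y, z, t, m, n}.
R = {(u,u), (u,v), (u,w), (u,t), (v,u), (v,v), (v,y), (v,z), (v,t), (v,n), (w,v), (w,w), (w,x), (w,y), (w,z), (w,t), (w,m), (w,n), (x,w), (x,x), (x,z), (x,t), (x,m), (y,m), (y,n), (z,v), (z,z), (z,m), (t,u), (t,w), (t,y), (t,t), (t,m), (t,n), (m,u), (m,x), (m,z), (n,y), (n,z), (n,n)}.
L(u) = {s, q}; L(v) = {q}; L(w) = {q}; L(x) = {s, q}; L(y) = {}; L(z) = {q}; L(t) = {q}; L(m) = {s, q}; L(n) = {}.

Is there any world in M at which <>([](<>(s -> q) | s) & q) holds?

Let φ = <>([](<>(s -> q) | s) & q). Evaluate φ at each world:
  u (successors {u, v, w, t}): φ is true.
  v (successors {u, v, y, z, t, n}): φ is true.
  w (successors {v, w, x, y, z, t, m, n}): φ is true.
  x (successors {w, x, z, t, m}): φ is true.
  y (successors {m, n}): φ is true.
  z (successors {v, z, m}): φ is true.
  t (successors {u, w, y, t, m, n}): φ is true.
  m (successors {u, x, z}): φ is true.
  n (successors {y, z, n}): φ is true.
Detail at u (witness):
  At u: <>([](<>(s -> q) | s) & q) requires [](<>(s -> q) | s) & q at some successor in {u, v, w, t}.
    [](<>(s -> q) | s) & q holds at u, so <>([](<>(s -> q) | s) & q) is true at u.
      At u: [](<>(s -> q) | s) is true, q is true, so [](<>(s -> q) | s) & q is true.

Yes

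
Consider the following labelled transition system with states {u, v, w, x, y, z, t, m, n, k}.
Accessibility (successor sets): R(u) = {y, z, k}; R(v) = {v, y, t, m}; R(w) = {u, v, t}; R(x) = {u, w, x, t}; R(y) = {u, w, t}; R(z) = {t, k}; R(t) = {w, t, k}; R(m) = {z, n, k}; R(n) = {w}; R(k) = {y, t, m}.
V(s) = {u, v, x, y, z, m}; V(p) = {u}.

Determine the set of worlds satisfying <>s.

Recall that <>ψ holds at a world iff ψ holds at some accessible world.
Let φ = <>s. Evaluate φ at each world:
  u (successors {y, z, k}): φ is true.
  v (successors {v, y, t, m}): φ is true.
  w (successors {u, v, t}): φ is true.
  x (successors {u, w, x, t}): φ is true.
  y (successors {u, w, t}): φ is true.
  z (successors {t, k}): φ is false.
  t (successors {w, t, k}): φ is false.
  m (successors {z, n, k}): φ is true.
  n (successors {w}): φ is false.
  k (successors {y, t, m}): φ is true.
For instance, at x:
  At x: <>s requires s at some successor in {u, w, x, t}.
    s holds at u, so <>s is true at x.
Satisfying worlds: {u, v, w, x, y, m, k}

u, v, w, x, y, m, k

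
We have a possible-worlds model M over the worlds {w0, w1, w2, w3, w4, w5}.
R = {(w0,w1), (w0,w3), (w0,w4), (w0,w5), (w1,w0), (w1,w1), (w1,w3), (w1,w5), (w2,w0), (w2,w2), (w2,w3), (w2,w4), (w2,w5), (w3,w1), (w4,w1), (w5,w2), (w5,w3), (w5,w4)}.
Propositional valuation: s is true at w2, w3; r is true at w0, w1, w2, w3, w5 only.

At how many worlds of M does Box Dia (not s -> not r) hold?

2

Let φ = Box Dia (not s -> not r). Evaluate φ at each world:
  w0 (successors {w1, w3, w4, w5}): φ is false.
  w1 (successors {w0, w1, w3, w5}): φ is false.
  w2 (successors {w0, w2, w3, w4, w5}): φ is false.
  w3 (successors {w1}): φ is true.
  w4 (successors {w1}): φ is true.
  w5 (successors {w2, w3, w4}): φ is false.
For instance, at w0:
  At w0: Box Dia (not s -> not r) requires Dia (not s -> not r) at every successor {w1, w3, w4, w5}.
    Dia (not s -> not r) fails at w3, so Box Dia (not s -> not r) is false at w0.
      At w3: Dia (not s -> not r) requires not s -> not r at some successor in {w1}.
        At w1: not s -> not r is false.
      So Dia (not s -> not r) is false at w3.
Satisfying worlds: {w3, w4}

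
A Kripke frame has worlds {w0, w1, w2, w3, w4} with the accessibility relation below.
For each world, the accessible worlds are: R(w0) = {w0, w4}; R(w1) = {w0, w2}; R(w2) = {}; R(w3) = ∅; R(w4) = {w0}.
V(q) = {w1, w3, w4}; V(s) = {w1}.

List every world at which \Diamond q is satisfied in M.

w0

Let φ = \Diamond q. Evaluate φ at each world:
  w0 (successors {w0, w4}): φ is true.
  w1 (successors {w0, w2}): φ is false.
  w2 (successors ∅): φ is false.
  w3 (successors ∅): φ is false.
  w4 (successors {w0}): φ is false.
For instance, at w4:
  At w4: \Diamond q requires q at some successor in {w0}.
    At w0: q is false.
  So \Diamond q is false at w4.
Satisfying worlds: {w0}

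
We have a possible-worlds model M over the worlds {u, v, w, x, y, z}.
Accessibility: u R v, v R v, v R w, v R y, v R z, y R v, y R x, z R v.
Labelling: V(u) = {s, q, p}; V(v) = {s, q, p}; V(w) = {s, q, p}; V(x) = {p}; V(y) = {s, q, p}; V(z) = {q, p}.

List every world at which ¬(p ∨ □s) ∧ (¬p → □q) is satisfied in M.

none

Let φ = ¬(p ∨ □s) ∧ (¬p → □q). Evaluate φ at each world:
  u (successors {v}): φ is false.
  v (successors {v, w, y, z}): φ is false.
  w (successors ∅): φ is false.
  x (successors ∅): φ is false.
  y (successors {v, x}): φ is false.
  z (successors {v}): φ is false.
For instance, at u:
  At u: ¬(p ∨ □s) is false, ¬p → □q is true, so ¬(p ∨ □s) ∧ (¬p → □q) is false.
    At u: p ∨ □s is true, so ¬(p ∨ □s) is false.
      At u: p is true, □s is true, so p ∨ □s is true.
    At u: ¬p is false, □q is true, so ¬p → □q is true.
      At u: □q requires q at every successor {v}.
        At v: q is true.
      So □q is true at u.
Satisfying worlds: none.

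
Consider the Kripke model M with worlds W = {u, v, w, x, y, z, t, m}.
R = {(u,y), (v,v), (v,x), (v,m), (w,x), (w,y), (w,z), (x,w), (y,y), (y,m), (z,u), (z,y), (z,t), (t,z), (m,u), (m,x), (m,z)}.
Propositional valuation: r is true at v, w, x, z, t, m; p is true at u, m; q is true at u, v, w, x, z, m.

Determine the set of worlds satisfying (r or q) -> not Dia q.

u, y

Recall that Dia ψ holds at a world iff ψ holds at some accessible world.
Let φ = (r or q) -> not Dia q. Evaluate φ at each world:
  u (successors {y}): φ is true.
  v (successors {v, x, m}): φ is false.
  w (successors {x, y, z}): φ is false.
  x (successors {w}): φ is false.
  y (successors {y, m}): φ is true.
  z (successors {u, y, t}): φ is false.
  t (successors {z}): φ is false.
  m (successors {u, x, z}): φ is false.
For instance, at y:
  At y: r or q is false, not Dia q is false, so (r or q) -> not Dia q is true.
    At y: Dia q is true, so not Dia q is false.
      At y: Dia q requires q at some successor in {y, m}.
        q holds at m, so Dia q is true at y.
Satisfying worlds: {u, y}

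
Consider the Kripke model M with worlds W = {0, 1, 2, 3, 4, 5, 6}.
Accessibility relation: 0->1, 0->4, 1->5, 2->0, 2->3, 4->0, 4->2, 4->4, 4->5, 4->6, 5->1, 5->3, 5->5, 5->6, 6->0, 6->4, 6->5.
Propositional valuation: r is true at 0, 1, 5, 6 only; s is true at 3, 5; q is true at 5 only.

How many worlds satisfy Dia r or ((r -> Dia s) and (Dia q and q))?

6

Let φ = Dia r or ((r -> Dia s) and (Dia q and q)). Evaluate φ at each world:
  0 (successors {1, 4}): φ is true.
  1 (successors {5}): φ is true.
  2 (successors {0, 3}): φ is true.
  3 (successors ∅): φ is false.
  4 (successors {0, 2, 4, 5, 6}): φ is true.
  5 (successors {1, 3, 5, 6}): φ is true.
  6 (successors {0, 4, 5}): φ is true.
For instance, at 4:
  At 4: Dia r is true, (r -> Dia s) and (Dia q and q) is false, so Dia r or ((r -> Dia s) and (Dia q and q)) is true.
    At 4: Dia r requires r at some successor in {0, 2, 4, 5, 6}.
      r holds at 0, so Dia r is true at 4.
    At 4: r -> Dia s is true, Dia q and q is false, so (r -> Dia s) and (Dia q and q) is false.
      At 4: r is false, Dia s is true, so r -> Dia s is true.
      At 4: Dia q is true, q is false, so Dia q and q is false.
Satisfying worlds: {0, 1, 2, 4, 5, 6}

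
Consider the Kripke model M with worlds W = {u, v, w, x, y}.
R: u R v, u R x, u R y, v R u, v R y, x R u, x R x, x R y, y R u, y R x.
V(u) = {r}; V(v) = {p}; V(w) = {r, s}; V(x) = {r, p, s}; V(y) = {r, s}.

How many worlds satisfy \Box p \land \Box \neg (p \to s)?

Let φ = \Box p \land \Box \neg (p \to s). Evaluate φ at each world:
  u (successors {v, x, y}): φ is false.
  v (successors {u, y}): φ is false.
  w (successors ∅): φ is true.
  x (successors {u, x, y}): φ is false.
  y (successors {u, x}): φ is false.
For instance, at y:
  At y: \Box p is false, \Box \neg (p \to s) is false, so \Box p \land \Box \neg (p \to s) is false.
    At y: \Box p requires p at every successor {u, x}.
      p fails at u, so \Box p is false at y.
    At y: \Box \neg (p \to s) requires \neg (p \to s) at every successor {u, x}.
      \neg (p \to s) fails at u, so \Box \neg (p \to s) is false at y.
Satisfying worlds: {w}

1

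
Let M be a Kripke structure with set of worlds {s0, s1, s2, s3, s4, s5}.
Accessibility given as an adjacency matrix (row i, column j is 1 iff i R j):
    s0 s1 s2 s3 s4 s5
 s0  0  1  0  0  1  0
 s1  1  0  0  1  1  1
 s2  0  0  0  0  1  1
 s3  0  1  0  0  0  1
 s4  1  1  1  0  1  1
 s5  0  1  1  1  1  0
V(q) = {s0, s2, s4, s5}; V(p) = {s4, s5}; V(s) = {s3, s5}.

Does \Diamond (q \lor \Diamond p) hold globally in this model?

Let φ = \Diamond (q \lor \Diamond p). Evaluate φ at each world:
  s0 (successors {s1, s4}): φ is true.
  s1 (successors {s0, s3, s4, s5}): φ is true.
  s2 (successors {s4, s5}): φ is true.
  s3 (successors {s1, s5}): φ is true.
  s4 (successors {s0, s1, s2, s4, s5}): φ is true.
  s5 (successors {s1, s2, s3, s4}): φ is true.
For instance, at s2:
  At s2: \Diamond (q \lor \Diamond p) requires q \lor \Diamond p at some successor in {s4, s5}.
    q \lor \Diamond p holds at s4, so \Diamond (q \lor \Diamond p) is true at s2.
      At s4: q is true, \Diamond p is true, so q \lor \Diamond p is true.

Yes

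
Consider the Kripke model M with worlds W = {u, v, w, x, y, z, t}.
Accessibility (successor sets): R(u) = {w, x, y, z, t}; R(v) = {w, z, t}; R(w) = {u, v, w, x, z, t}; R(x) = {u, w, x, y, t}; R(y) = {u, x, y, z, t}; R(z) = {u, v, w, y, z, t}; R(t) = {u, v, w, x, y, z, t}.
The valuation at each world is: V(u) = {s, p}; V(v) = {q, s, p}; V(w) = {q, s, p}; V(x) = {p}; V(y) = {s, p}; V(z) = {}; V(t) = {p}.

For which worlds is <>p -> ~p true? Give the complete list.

Let φ = <>p -> ~p. Evaluate φ at each world:
  u (successors {w, x, y, z, t}): φ is false.
  v (successors {w, z, t}): φ is false.
  w (successors {u, v, w, x, z, t}): φ is false.
  x (successors {u, w, x, y, t}): φ is false.
  y (successors {u, x, y, z, t}): φ is false.
  z (successors {u, v, w, y, z, t}): φ is true.
  t (successors {u, v, w, x, y, z, t}): φ is false.
For instance, at w:
  At w: <>p is true, ~p is false, so <>p -> ~p is false.
    At w: <>p requires p at some successor in {u, v, w, x, z, t}.
      p holds at u, so <>p is true at w.
Satisfying worlds: {z}

z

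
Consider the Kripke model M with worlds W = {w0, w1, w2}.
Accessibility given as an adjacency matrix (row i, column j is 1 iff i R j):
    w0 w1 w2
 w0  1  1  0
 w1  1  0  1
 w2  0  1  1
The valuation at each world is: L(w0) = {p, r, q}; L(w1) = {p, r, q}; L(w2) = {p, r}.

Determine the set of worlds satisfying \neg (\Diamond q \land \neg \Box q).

Let φ = \neg (\Diamond q \land \neg \Box q). Evaluate φ at each world:
  w0 (successors {w0, w1}): φ is true.
  w1 (successors {w0, w2}): φ is false.
  w2 (successors {w1, w2}): φ is false.
For instance, at w1:
  At w1: \Diamond q \land \neg \Box q is true, so \neg (\Diamond q \land \neg \Box q) is false.
    At w1: \Diamond q is true, \neg \Box q is true, so \Diamond q \land \neg \Box q is true.
      At w1: \Diamond q requires q at some successor in {w0, w2}.
        q holds at w0, so \Diamond q is true at w1.
      At w1: \Box q is false, so \neg \Box q is true.
Satisfying worlds: {w0}

w0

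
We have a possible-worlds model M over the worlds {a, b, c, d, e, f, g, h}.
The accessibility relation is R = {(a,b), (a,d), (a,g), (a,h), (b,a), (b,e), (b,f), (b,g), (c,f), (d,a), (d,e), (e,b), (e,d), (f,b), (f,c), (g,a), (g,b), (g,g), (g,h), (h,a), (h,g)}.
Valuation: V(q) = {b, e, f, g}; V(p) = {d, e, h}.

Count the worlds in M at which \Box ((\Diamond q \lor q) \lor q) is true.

Recall that \Box ψ holds at a world iff ψ holds at every accessible world, and \Diamond ψ holds iff ψ holds at some accessible world.
Let φ = \Box ((\Diamond q \lor q) \lor q). Evaluate φ at each world:
  a (successors {b, d, g, h}): φ is true.
  b (successors {a, e, f, g}): φ is true.
  c (successors {f}): φ is true.
  d (successors {a, e}): φ is true.
  e (successors {b, d}): φ is true.
  f (successors {b, c}): φ is true.
  g (successors {a, b, g, h}): φ is true.
  h (successors {a, g}): φ is true.
For instance, at c:
  At c: \Box ((\Diamond q \lor q) \lor q) requires (\Diamond q \lor q) \lor q at every successor {f}.
      At f: \Diamond q \lor q is true, q is true, so (\Diamond q \lor q) \lor q is true.
  So \Box ((\Diamond q \lor q) \lor q) is true at c.
Satisfying worlds: {a, b, c, d, e, f, g, h}

8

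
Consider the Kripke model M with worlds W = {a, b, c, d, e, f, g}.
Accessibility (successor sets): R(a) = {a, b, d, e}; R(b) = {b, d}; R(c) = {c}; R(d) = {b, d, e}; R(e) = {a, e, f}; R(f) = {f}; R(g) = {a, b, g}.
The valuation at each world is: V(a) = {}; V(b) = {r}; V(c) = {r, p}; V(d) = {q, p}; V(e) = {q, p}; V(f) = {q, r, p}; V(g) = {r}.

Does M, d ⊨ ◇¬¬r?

Yes

Recall that ◇ψ holds at a world iff ψ holds at some accessible world.
At d: ◇¬¬r requires ¬¬r at some successor in {b, d, e}.
  ¬¬r holds at b, so ◇¬¬r is true at d.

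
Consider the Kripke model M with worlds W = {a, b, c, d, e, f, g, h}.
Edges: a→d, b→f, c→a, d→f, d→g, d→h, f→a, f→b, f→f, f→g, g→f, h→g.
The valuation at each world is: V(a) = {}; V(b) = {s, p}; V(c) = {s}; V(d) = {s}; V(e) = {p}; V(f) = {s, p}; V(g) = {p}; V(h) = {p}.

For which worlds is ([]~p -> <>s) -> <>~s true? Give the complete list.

Let φ = ([]~p -> <>s) -> <>~s. Evaluate φ at each world:
  a (successors {d}): φ is false.
  b (successors {f}): φ is false.
  c (successors {a}): φ is true.
  d (successors {f, g, h}): φ is true.
  e (successors ∅): φ is true.
  f (successors {a, b, f, g}): φ is true.
  g (successors {f}): φ is false.
  h (successors {g}): φ is true.
For instance, at h:
  At h: []~p -> <>s is true, <>~s is true, so ([]~p -> <>s) -> <>~s is true.
    At h: []~p is false, <>s is false, so []~p -> <>s is true.
      At h: []~p requires ~p at every successor {g}.
        ~p fails at g, so []~p is false at h.
      At h: <>s requires s at some successor in {g}.
        At g: s is false.
      So <>s is false at h.
    At h: <>~s requires ~s at some successor in {g}.
      ~s holds at g, so <>~s is true at h.
Satisfying worlds: {c, d, e, f, h}

c, d, e, f, h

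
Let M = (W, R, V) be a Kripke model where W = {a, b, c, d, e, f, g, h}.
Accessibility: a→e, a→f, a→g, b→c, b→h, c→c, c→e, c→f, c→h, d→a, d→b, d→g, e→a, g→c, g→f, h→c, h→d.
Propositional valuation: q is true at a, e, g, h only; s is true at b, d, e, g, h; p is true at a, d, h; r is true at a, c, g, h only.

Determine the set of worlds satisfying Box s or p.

a, d, f, h

Let φ = Box s or p. Evaluate φ at each world:
  a (successors {e, f, g}): φ is true.
  b (successors {c, h}): φ is false.
  c (successors {c, e, f, h}): φ is false.
  d (successors {a, b, g}): φ is true.
  e (successors {a}): φ is false.
  f (successors ∅): φ is true.
  g (successors {c, f}): φ is false.
  h (successors {c, d}): φ is true.
For instance, at h:
  At h: Box s is false, p is true, so Box s or p is true.
    At h: Box s requires s at every successor {c, d}.
      s fails at c, so Box s is false at h.
Satisfying worlds: {a, d, f, h}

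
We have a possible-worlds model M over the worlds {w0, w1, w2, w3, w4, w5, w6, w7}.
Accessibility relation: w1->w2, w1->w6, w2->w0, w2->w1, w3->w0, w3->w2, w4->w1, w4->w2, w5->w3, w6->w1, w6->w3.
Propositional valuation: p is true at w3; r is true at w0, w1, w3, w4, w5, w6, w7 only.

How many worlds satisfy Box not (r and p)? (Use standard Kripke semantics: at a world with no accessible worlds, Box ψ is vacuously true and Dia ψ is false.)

Let φ = Box not (r and p). Evaluate φ at each world:
  w0 (successors ∅): φ is true.
  w1 (successors {w2, w6}): φ is true.
  w2 (successors {w0, w1}): φ is true.
  w3 (successors {w0, w2}): φ is true.
  w4 (successors {w1, w2}): φ is true.
  w5 (successors {w3}): φ is false.
  w6 (successors {w1, w3}): φ is false.
  w7 (successors ∅): φ is true.
For instance, at w1:
  At w1: Box not (r and p) requires not (r and p) at every successor {w2, w6}.
    At w2: not (r and p) is true.
    At w6: not (r and p) is true.
  So Box not (r and p) is true at w1.
Satisfying worlds: {w0, w1, w2, w3, w4, w7}

6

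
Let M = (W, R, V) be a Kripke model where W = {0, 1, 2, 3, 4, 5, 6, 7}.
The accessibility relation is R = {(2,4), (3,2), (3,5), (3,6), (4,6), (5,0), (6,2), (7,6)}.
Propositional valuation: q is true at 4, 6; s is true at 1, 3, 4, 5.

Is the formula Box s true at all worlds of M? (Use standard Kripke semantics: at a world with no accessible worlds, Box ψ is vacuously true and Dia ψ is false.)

No

Recall that Box ψ holds at a world iff ψ holds at every accessible world, and Dia ψ holds iff ψ holds at some accessible world.
Let φ = Box s. Evaluate φ at each world:
  0 (successors ∅): φ is true.
  1 (successors ∅): φ is true.
  2 (successors {4}): φ is true.
  3 (successors {2, 5, 6}): φ is false.
  4 (successors {6}): φ is false.
  5 (successors {0}): φ is false.
  6 (successors {2}): φ is false.
  7 (successors {6}): φ is false.
Detail at 3 (counterexample):
  At 3: Box s requires s at every successor {2, 5, 6}.
    s fails at 2, so Box s is false at 3.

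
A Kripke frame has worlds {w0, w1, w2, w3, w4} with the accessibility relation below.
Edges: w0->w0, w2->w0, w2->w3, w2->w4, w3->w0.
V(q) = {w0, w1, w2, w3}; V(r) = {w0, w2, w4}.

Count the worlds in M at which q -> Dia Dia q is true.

Let φ = q -> Dia Dia q. Evaluate φ at each world:
  w0 (successors {w0}): φ is true.
  w1 (successors ∅): φ is false.
  w2 (successors {w0, w3, w4}): φ is true.
  w3 (successors {w0}): φ is true.
  w4 (successors ∅): φ is true.
For instance, at w2:
  At w2: q is true, Dia Dia q is true, so q -> Dia Dia q is true.
    At w2: Dia Dia q requires Dia q at some successor in {w0, w3, w4}.
      Dia q holds at w0, so Dia Dia q is true at w2.
Satisfying worlds: {w0, w2, w3, w4}

4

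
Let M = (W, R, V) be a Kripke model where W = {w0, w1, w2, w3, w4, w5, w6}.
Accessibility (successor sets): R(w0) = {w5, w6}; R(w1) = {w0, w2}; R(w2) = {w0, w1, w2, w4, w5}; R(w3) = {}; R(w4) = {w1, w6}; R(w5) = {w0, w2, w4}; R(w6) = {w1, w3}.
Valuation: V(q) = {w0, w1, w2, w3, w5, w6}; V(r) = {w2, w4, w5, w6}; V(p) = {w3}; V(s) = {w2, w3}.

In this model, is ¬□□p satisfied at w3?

At w3: □□p is true, so ¬□□p is false.
  At w3: no accessible worlds, so □□p holds vacuously.

No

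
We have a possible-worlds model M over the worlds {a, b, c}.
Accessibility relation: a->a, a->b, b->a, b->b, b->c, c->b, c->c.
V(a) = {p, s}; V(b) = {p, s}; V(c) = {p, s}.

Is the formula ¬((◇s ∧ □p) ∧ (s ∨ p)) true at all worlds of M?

No

Recall that □ψ holds at a world iff ψ holds at every accessible world, and ◇ψ holds iff ψ holds at some accessible world.
Let φ = ¬((◇s ∧ □p) ∧ (s ∨ p)). Evaluate φ at each world:
  a (successors {a, b}): φ is false.
  b (successors {a, b, c}): φ is false.
  c (successors {b, c}): φ is false.
Detail at a (counterexample):
  At a: (◇s ∧ □p) ∧ (s ∨ p) is true, so ¬((◇s ∧ □p) ∧ (s ∨ p)) is false.
    At a: ◇s ∧ □p is true, s ∨ p is true, so (◇s ∧ □p) ∧ (s ∨ p) is true.
      At a: ◇s is true, □p is true, so ◇s ∧ □p is true.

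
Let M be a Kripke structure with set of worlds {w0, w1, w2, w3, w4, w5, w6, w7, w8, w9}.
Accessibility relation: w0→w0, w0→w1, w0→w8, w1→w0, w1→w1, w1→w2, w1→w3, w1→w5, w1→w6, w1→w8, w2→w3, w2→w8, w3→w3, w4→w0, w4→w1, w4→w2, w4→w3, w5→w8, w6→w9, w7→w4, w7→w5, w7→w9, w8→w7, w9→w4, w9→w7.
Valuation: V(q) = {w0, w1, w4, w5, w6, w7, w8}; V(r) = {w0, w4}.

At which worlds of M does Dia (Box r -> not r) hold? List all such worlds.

Let φ = Dia (Box r -> not r). Evaluate φ at each world:
  w0 (successors {w0, w1, w8}): φ is true.
  w1 (successors {w0, w1, w2, w3, w5, w6, w8}): φ is true.
  w2 (successors {w3, w8}): φ is true.
  w3 (successors {w3}): φ is true.
  w4 (successors {w0, w1, w2, w3}): φ is true.
  w5 (successors {w8}): φ is true.
  w6 (successors {w9}): φ is true.
  w7 (successors {w4, w5, w9}): φ is true.
  w8 (successors {w7}): φ is true.
  w9 (successors {w4, w7}): φ is true.
For instance, at w9:
  At w9: Dia (Box r -> not r) requires Box r -> not r at some successor in {w4, w7}.
    Box r -> not r holds at w4, so Dia (Box r -> not r) is true at w9.
      At w4: Box r is false, not r is false, so Box r -> not r is true.
Satisfying worlds: {w0, w1, w2, w3, w4, w5, w6, w7, w8, w9}

w0, w1, w2, w3, w4, w5, w6, w7, w8, w9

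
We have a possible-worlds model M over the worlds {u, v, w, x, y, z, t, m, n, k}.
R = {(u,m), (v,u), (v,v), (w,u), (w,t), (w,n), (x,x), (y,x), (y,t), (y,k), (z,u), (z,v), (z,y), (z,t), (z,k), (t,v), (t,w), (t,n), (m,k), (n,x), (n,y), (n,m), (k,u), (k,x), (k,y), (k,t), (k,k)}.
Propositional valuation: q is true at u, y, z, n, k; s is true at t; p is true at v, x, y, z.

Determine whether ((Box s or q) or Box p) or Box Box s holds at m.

No

At m: (Box s or q) or Box p is false, Box Box s is false, so ((Box s or q) or Box p) or Box Box s is false.
  At m: Box s or q is false, Box p is false, so (Box s or q) or Box p is false.
    At m: Box s is false, q is false, so Box s or q is false.
      At m: Box s requires s at every successor {k}.
        s fails at k, so Box s is false at m.
    At m: Box p requires p at every successor {k}.
      p fails at k, so Box p is false at m.
  At m: Box Box s requires Box s at every successor {k}.
    Box s fails at k, so Box Box s is false at m.
      At k: Box s requires s at every successor {u, x, y, t, k}.
        s fails at u, so Box s is false at k.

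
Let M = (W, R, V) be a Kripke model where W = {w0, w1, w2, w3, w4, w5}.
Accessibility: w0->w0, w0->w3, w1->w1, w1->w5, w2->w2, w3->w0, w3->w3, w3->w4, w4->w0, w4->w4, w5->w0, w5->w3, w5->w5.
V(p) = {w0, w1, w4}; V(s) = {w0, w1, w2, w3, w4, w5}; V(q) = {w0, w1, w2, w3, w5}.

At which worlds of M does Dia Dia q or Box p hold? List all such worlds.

w0, w1, w2, w3, w4, w5

Let φ = Dia Dia q or Box p. Evaluate φ at each world:
  w0 (successors {w0, w3}): φ is true.
  w1 (successors {w1, w5}): φ is true.
  w2 (successors {w2}): φ is true.
  w3 (successors {w0, w3, w4}): φ is true.
  w4 (successors {w0, w4}): φ is true.
  w5 (successors {w0, w3, w5}): φ is true.
For instance, at w0:
  At w0: Dia Dia q is true, Box p is false, so Dia Dia q or Box p is true.
    At w0: Dia Dia q requires Dia q at some successor in {w0, w3}.
      Dia q holds at w0, so Dia Dia q is true at w0.
    At w0: Box p requires p at every successor {w0, w3}.
      p fails at w3, so Box p is false at w0.
Satisfying worlds: {w0, w1, w2, w3, w4, w5}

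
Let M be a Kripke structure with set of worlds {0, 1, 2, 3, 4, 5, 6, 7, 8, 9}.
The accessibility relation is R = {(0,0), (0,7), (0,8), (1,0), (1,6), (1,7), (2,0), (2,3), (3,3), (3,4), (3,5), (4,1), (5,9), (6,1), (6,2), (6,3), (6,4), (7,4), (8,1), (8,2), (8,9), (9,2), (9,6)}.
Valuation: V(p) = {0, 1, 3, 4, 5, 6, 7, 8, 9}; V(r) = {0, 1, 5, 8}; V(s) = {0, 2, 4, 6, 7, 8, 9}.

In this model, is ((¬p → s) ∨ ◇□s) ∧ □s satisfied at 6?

Recall that □ψ holds at a world iff ψ holds at every accessible world, and ◇ψ holds iff ψ holds at some accessible world.
At 6: (¬p → s) ∨ ◇□s is true, □s is false, so ((¬p → s) ∨ ◇□s) ∧ □s is false.
  At 6: ¬p → s is true, ◇□s is true, so (¬p → s) ∨ ◇□s is true.
    At 6: ◇□s requires □s at some successor in {1, 2, 3, 4}.
      □s holds at 1, so ◇□s is true at 6.
  At 6: □s requires s at every successor {1, 2, 3, 4}.
    s fails at 1, so □s is false at 6.

No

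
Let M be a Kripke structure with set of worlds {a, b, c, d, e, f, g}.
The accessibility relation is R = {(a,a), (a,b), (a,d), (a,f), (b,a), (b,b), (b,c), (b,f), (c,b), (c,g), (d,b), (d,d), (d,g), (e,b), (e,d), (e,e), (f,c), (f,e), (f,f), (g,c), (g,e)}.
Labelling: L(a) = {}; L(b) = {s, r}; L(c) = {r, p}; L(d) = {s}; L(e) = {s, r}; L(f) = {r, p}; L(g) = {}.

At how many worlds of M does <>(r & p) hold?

Recall that <>ψ holds at a world iff ψ holds at some accessible world.
Let φ = <>(r & p). Evaluate φ at each world:
  a (successors {a, b, d, f}): φ is true.
  b (successors {a, b, c, f}): φ is true.
  c (successors {b, g}): φ is false.
  d (successors {b, d, g}): φ is false.
  e (successors {b, d, e}): φ is false.
  f (successors {c, e, f}): φ is true.
  g (successors {c, e}): φ is true.
For instance, at g:
  At g: <>(r & p) requires r & p at some successor in {c, e}.
    r & p holds at c, so <>(r & p) is true at g.
Satisfying worlds: {a, b, f, g}

4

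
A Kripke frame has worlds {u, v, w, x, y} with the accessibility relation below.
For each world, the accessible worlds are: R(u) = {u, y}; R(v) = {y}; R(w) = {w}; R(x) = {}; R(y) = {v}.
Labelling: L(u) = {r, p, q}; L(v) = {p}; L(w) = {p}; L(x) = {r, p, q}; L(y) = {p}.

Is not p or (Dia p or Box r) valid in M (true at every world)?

Yes

Let φ = not p or (Dia p or Box r). Evaluate φ at each world:
  u (successors {u, y}): φ is true.
  v (successors {y}): φ is true.
  w (successors {w}): φ is true.
  x (successors ∅): φ is true.
  y (successors {v}): φ is true.
For instance, at y:
  At y: not p is false, Dia p or Box r is true, so not p or (Dia p or Box r) is true.
    At y: Dia p is true, Box r is false, so Dia p or Box r is true.
      At y: Dia p requires p at some successor in {v}.
        p holds at v, so Dia p is true at y.
      At y: Box r requires r at every successor {v}.
        r fails at v, so Box r is false at y.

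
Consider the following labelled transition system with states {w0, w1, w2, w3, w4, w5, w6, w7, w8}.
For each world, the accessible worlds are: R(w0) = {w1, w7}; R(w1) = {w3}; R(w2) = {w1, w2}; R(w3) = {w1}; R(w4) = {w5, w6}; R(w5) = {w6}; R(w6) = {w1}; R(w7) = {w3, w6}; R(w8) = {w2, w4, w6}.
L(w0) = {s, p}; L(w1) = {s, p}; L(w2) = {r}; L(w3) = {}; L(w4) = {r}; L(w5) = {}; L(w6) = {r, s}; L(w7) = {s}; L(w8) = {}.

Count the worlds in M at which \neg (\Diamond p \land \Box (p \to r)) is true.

Let φ = \neg (\Diamond p \land \Box (p \to r)). Evaluate φ at each world:
  w0 (successors {w1, w7}): φ is true.
  w1 (successors {w3}): φ is true.
  w2 (successors {w1, w2}): φ is true.
  w3 (successors {w1}): φ is true.
  w4 (successors {w5, w6}): φ is true.
  w5 (successors {w6}): φ is true.
  w6 (successors {w1}): φ is true.
  w7 (successors {w3, w6}): φ is true.
  w8 (successors {w2, w4, w6}): φ is true.
For instance, at w2:
  At w2: \Diamond p \land \Box (p \to r) is false, so \neg (\Diamond p \land \Box (p \to r)) is true.
    At w2: \Diamond p is true, \Box (p \to r) is false, so \Diamond p \land \Box (p \to r) is false.
      At w2: \Diamond p requires p at some successor in {w1, w2}.
        p holds at w1, so \Diamond p is true at w2.
      At w2: \Box (p \to r) requires p \to r at every successor {w1, w2}.
        p \to r fails at w1, so \Box (p \to r) is false at w2.
Satisfying worlds: {w0, w1, w2, w3, w4, w5, w6, w7, w8}

9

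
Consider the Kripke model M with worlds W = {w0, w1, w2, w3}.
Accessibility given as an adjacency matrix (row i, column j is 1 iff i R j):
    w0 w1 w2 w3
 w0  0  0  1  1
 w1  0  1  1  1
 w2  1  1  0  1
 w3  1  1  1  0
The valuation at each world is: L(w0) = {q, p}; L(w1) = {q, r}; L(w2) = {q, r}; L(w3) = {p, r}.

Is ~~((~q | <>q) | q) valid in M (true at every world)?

Yes

Recall that <>ψ holds at a world iff ψ holds at some accessible world.
Let φ = ~~((~q | <>q) | q). Evaluate φ at each world:
  w0 (successors {w2, w3}): φ is true.
  w1 (successors {w1, w2, w3}): φ is true.
  w2 (successors {w0, w1, w3}): φ is true.
  w3 (successors {w0, w1, w2}): φ is true.
For instance, at w0:
  At w0: ~((~q | <>q) | q) is false, so ~~((~q | <>q) | q) is true.
    At w0: (~q | <>q) | q is true, so ~((~q | <>q) | q) is false.
      At w0: ~q | <>q is true, q is true, so (~q | <>q) | q is true.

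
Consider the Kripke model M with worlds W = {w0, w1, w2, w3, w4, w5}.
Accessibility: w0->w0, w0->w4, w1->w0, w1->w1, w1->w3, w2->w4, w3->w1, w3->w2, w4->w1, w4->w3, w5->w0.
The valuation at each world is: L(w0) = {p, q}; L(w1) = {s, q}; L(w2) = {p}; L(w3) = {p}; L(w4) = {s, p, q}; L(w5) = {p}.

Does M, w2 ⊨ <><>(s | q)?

At w2: <><>(s | q) requires <>(s | q) at some successor in {w4}.
  <>(s | q) holds at w4, so <><>(s | q) is true at w2.
    At w4: <>(s | q) requires s | q at some successor in {w1, w3}.
      s | q holds at w1, so <>(s | q) is true at w4.

Yes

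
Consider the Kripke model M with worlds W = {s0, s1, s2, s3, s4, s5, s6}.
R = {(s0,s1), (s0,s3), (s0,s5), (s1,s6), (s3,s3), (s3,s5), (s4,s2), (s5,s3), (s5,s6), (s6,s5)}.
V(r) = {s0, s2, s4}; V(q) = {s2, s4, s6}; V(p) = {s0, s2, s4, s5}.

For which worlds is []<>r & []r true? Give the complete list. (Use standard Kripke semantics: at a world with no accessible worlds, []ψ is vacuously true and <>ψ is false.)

Let φ = []<>r & []r. Evaluate φ at each world:
  s0 (successors {s1, s3, s5}): φ is false.
  s1 (successors {s6}): φ is false.
  s2 (successors ∅): φ is true.
  s3 (successors {s3, s5}): φ is false.
  s4 (successors {s2}): φ is false.
  s5 (successors {s3, s6}): φ is false.
  s6 (successors {s5}): φ is false.
For instance, at s0:
  At s0: []<>r is false, []r is false, so []<>r & []r is false.
    At s0: []<>r requires <>r at every successor {s1, s3, s5}.
      <>r fails at s1, so []<>r is false at s0.
    At s0: []r requires r at every successor {s1, s3, s5}.
      r fails at s1, so []r is false at s0.
Satisfying worlds: {s2}

s2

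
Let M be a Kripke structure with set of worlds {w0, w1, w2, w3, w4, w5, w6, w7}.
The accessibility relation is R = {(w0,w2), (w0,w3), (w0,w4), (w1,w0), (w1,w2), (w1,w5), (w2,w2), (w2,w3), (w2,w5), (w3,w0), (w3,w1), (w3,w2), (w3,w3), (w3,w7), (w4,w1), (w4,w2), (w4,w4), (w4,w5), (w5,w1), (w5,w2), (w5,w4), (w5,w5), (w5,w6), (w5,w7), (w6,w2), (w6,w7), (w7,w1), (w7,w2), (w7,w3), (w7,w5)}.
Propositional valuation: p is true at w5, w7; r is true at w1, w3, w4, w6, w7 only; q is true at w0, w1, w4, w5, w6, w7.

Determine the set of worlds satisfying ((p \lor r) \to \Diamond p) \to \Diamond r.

Let φ = ((p \lor r) \to \Diamond p) \to \Diamond r. Evaluate φ at each world:
  w0 (successors {w2, w3, w4}): φ is true.
  w1 (successors {w0, w2, w5}): φ is false.
  w2 (successors {w2, w3, w5}): φ is true.
  w3 (successors {w0, w1, w2, w3, w7}): φ is true.
  w4 (successors {w1, w2, w4, w5}): φ is true.
  w5 (successors {w1, w2, w4, w5, w6, w7}): φ is true.
  w6 (successors {w2, w7}): φ is true.
  w7 (successors {w1, w2, w3, w5}): φ is true.
For instance, at w0:
  At w0: (p \lor r) \to \Diamond p is true, \Diamond r is true, so ((p \lor r) \to \Diamond p) \to \Diamond r is true.
    At w0: p \lor r is false, \Diamond p is false, so (p \lor r) \to \Diamond p is true.
      At w0: \Diamond p requires p at some successor in {w2, w3, w4}.
        At w2: p is false.
        At w3: p is false.
        At w4: p is false.
      So \Diamond p is false at w0.
    At w0: \Diamond r requires r at some successor in {w2, w3, w4}.
      r holds at w3, so \Diamond r is true at w0.
Satisfying worlds: {w0, w2, w3, w4, w5, w6, w7}

w0, w2, w3, w4, w5, w6, w7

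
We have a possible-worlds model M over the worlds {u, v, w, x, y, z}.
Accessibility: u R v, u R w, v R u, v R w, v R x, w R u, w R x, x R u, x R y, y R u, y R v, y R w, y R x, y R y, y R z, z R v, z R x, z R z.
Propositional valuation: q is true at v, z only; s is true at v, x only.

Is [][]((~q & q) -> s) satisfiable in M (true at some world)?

Yes

Recall that []ψ holds at a world iff ψ holds at every accessible world, and <>ψ holds iff ψ holds at some accessible world.
Let φ = [][]((~q & q) -> s). Evaluate φ at each world:
  u (successors {v, w}): φ is true.
  v (successors {u, w, x}): φ is true.
  w (successors {u, x}): φ is true.
  x (successors {u, y}): φ is true.
  y (successors {u, v, w, x, y, z}): φ is true.
  z (successors {v, x, z}): φ is true.
Detail at u (witness):
  At u: [][]((~q & q) -> s) requires []((~q & q) -> s) at every successor {v, w}.
      At v: []((~q & q) -> s) requires (~q & q) -> s at every successor {u, w, x}.
        At u: (~q & q) -> s is true.
        At w: (~q & q) -> s is true.
        At x: (~q & q) -> s is true.
      So []((~q & q) -> s) is true at v.
      At w: []((~q & q) -> s) requires (~q & q) -> s at every successor {u, x}.
        At u: (~q & q) -> s is true.
        At x: (~q & q) -> s is true.
      So []((~q & q) -> s) is true at w.
  So [][]((~q & q) -> s) is true at u.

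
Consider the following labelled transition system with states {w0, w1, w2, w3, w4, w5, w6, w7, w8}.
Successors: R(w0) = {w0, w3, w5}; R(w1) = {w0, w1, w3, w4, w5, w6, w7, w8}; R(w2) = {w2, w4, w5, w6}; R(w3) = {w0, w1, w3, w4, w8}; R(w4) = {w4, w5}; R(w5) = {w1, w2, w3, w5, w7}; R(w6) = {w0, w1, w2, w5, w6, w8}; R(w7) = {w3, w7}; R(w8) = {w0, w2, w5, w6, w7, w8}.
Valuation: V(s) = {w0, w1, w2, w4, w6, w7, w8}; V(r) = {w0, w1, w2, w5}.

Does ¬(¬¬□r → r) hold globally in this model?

No

Let φ = ¬(¬¬□r → r). Evaluate φ at each world:
  w0 (successors {w0, w3, w5}): φ is false.
  w1 (successors {w0, w1, w3, w4, w5, w6, w7, w8}): φ is false.
  w2 (successors {w2, w4, w5, w6}): φ is false.
  w3 (successors {w0, w1, w3, w4, w8}): φ is false.
  w4 (successors {w4, w5}): φ is false.
  w5 (successors {w1, w2, w3, w5, w7}): φ is false.
  w6 (successors {w0, w1, w2, w5, w6, w8}): φ is false.
  w7 (successors {w3, w7}): φ is false.
  w8 (successors {w0, w2, w5, w6, w7, w8}): φ is false.
Detail at w0 (counterexample):
  At w0: ¬¬□r → r is true, so ¬(¬¬□r → r) is false.
    At w0: ¬¬□r is false, r is true, so ¬¬□r → r is true.
      At w0: ¬□r is true, so ¬¬□r is false.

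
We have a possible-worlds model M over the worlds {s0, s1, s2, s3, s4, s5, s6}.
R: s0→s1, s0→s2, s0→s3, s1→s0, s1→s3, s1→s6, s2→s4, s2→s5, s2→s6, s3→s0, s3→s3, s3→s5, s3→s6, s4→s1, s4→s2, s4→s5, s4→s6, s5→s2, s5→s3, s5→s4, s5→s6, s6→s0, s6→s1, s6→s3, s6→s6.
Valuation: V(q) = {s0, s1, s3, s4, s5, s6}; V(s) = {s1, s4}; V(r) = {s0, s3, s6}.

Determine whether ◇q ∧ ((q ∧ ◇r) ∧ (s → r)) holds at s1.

No

At s1: ◇q is true, (q ∧ ◇r) ∧ (s → r) is false, so ◇q ∧ ((q ∧ ◇r) ∧ (s → r)) is false.
  At s1: ◇q requires q at some successor in {s0, s3, s6}.
    q holds at s0, so ◇q is true at s1.
  At s1: q ∧ ◇r is true, s → r is false, so (q ∧ ◇r) ∧ (s → r) is false.
    At s1: q is true, ◇r is true, so q ∧ ◇r is true.
      At s1: ◇r requires r at some successor in {s0, s3, s6}.
        r holds at s0, so ◇r is true at s1.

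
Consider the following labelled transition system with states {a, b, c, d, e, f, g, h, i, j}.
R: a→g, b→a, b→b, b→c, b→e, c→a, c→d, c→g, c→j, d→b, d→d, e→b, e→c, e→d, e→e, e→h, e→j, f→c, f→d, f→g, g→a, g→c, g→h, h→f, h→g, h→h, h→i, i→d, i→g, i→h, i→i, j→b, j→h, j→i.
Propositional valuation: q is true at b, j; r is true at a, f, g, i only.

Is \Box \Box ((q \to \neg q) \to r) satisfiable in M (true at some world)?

No

Let φ = \Box \Box ((q \to \neg q) \to r). Evaluate φ at each world:
  a (successors {g}): φ is false.
  b (successors {a, b, c, e}): φ is false.
  c (successors {a, d, g, j}): φ is false.
  d (successors {b, d}): φ is false.
  e (successors {b, c, d, e, h, j}): φ is false.
  f (successors {c, d, g}): φ is false.
  g (successors {a, c, h}): φ is false.
  h (successors {f, g, h, i}): φ is false.
  i (successors {d, g, h, i}): φ is false.
  j (successors {b, h, i}): φ is false.
For instance, at a:
  At a: \Box \Box ((q \to \neg q) \to r) requires \Box ((q \to \neg q) \to r) at every successor {g}.
    \Box ((q \to \neg q) \to r) fails at g, so \Box \Box ((q \to \neg q) \to r) is false at a.
      At g: \Box ((q \to \neg q) \to r) requires (q \to \neg q) \to r at every successor {a, c, h}.
        (q \to \neg q) \to r fails at c, so \Box ((q \to \neg q) \to r) is false at g.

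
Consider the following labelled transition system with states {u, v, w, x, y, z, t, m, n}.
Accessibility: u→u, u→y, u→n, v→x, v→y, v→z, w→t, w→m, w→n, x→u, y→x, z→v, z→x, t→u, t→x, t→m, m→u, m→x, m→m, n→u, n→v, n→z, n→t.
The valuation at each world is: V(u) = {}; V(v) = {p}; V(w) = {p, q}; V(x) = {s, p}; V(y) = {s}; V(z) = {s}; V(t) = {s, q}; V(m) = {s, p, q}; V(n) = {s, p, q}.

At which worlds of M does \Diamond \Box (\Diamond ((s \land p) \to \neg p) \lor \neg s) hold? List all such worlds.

u, v, w, y, z, t, m, n

Let φ = \Diamond \Box (\Diamond ((s \land p) \to \neg p) \lor \neg s). Evaluate φ at each world:
  u (successors {u, y, n}): φ is true.
  v (successors {x, y, z}): φ is true.
  w (successors {t, m, n}): φ is true.
  x (successors {u}): φ is false.
  y (successors {x}): φ is true.
  z (successors {v, x}): φ is true.
  t (successors {u, x, m}): φ is true.
  m (successors {u, x, m}): φ is true.
  n (successors {u, v, z, t}): φ is true.
For instance, at y:
  At y: \Diamond \Box (\Diamond ((s \land p) \to \neg p) \lor \neg s) requires \Box (\Diamond ((s \land p) \to \neg p) \lor \neg s) at some successor in {x}.
    \Box (\Diamond ((s \land p) \to \neg p) \lor \neg s) holds at x, so \Diamond \Box (\Diamond ((s \land p) \to \neg p) \lor \neg s) is true at y.
      At x: \Box (\Diamond ((s \land p) \to \neg p) \lor \neg s) requires \Diamond ((s \land p) \to \neg p) \lor \neg s at every successor {u}.
        At u: \Diamond ((s \land p) \to \neg p) \lor \neg s is true.
      So \Box (\Diamond ((s \land p) \to \neg p) \lor \neg s) is true at x.
Satisfying worlds: {u, v, w, y, z, t, m, n}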